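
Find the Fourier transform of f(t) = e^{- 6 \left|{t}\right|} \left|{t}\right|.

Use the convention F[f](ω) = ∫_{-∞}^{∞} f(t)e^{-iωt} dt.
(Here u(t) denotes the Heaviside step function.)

F(ω) = \frac{2 \left(36 - \omega^{2}\right)}{\left(\omega^{2} + 36\right)^{2}}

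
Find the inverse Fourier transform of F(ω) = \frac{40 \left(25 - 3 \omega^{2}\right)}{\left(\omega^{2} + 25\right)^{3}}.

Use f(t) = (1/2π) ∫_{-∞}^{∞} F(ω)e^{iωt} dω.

f(t) = 2 t^{2} e^{- 5 \left|{t}\right|}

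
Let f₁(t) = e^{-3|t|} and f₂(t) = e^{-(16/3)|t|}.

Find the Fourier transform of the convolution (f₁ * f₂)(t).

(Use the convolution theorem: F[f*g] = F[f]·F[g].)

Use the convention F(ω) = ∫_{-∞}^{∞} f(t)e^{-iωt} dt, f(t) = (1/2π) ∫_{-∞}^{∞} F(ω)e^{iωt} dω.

F[f₁*f₂](ω) = \frac{576}{\left(\omega^{2} + 9\right) \left(9 \omega^{2} + 256\right)}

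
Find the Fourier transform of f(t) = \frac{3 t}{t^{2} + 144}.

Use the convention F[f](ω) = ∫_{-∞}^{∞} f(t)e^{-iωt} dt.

F(ω) = - 3 i \pi e^{- 12 \left|{\omega}\right|} \operatorname{sign}{\left(\omega \right)}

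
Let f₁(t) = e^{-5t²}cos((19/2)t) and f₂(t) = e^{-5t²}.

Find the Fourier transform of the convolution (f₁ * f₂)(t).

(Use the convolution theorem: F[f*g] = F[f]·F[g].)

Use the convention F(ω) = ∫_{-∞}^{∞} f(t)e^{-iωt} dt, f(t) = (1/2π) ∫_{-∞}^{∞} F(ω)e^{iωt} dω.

F[f₁*f₂](ω) = \frac{\pi \left(e^{\frac{19 \omega}{10}} + 1\right) e^{- \frac{\omega^{2}}{10} - \frac{19 \omega}{20} - \frac{361}{80}}}{10}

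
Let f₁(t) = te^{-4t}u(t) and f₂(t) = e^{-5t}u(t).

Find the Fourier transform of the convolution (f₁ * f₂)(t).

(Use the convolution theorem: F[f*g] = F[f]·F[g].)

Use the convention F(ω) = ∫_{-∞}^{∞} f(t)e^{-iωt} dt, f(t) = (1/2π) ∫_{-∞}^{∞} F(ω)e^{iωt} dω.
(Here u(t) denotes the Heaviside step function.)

F[f₁*f₂](ω) = \frac{1}{\left(i \omega + 4\right)^{2} \left(i \omega + 5\right)}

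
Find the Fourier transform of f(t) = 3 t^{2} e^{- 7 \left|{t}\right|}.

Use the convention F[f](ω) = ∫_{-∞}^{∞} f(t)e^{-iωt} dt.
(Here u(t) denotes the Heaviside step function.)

F(ω) = \frac{84 \left(49 - 3 \omega^{2}\right)}{\left(\omega^{2} + 49\right)^{3}}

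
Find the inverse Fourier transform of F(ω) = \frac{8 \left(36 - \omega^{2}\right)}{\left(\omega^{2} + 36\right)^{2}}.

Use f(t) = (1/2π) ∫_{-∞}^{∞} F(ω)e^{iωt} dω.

f(t) = 4 e^{- 6 \left|{t}\right|} \left|{t}\right|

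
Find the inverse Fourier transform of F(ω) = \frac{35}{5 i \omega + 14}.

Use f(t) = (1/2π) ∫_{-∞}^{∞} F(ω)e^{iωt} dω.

f(t) = 7 e^{- \frac{14 t}{5}} u\left(t\right)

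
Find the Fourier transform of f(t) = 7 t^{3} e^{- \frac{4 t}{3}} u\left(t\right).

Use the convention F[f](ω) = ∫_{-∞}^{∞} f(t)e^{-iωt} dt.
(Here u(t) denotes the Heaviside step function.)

F(ω) = \frac{3402}{\left(3 i \omega + 4\right)^{4}}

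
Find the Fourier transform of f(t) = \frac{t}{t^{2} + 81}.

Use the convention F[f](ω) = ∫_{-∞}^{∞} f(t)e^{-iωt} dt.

F(ω) = - i \pi e^{- 9 \left|{\omega}\right|} \operatorname{sign}{\left(\omega \right)}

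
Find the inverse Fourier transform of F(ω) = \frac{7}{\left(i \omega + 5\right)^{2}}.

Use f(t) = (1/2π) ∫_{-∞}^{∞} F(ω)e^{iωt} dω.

f(t) = 7 t e^{- 5 t} u\left(t\right)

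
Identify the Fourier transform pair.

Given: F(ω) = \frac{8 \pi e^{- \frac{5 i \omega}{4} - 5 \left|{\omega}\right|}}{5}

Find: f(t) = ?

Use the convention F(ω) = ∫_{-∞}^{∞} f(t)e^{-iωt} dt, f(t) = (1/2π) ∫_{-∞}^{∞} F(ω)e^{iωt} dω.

f(t) = \frac{8}{\left(t - \frac{5}{4}\right)^{2} + 25}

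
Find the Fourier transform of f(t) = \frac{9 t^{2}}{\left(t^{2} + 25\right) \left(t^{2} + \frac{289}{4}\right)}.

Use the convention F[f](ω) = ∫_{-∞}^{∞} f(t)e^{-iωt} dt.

F(ω) = - \frac{20 \pi e^{- 5 \left|{\omega}\right|}}{21} + \frac{34 \pi e^{- \frac{17 \left|{\omega}\right|}{2}}}{21}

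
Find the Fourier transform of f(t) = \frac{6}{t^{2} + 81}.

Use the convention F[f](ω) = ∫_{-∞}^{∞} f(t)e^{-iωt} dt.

F(ω) = \frac{2 \pi e^{- 9 \left|{\omega}\right|}}{3}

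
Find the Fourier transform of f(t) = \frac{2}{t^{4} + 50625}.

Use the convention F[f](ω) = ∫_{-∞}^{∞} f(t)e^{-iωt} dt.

F(ω) = \frac{2 \pi e^{- \frac{15 \sqrt{2} \left|{\omega}\right|}{2}} \sin{\left(\frac{15 \sqrt{2} \left|{\omega}\right|}{2} + \frac{\pi}{4} \right)}}{3375}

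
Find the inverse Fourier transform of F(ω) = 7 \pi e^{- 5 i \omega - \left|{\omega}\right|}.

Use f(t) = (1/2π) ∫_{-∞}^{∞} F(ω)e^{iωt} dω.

f(t) = \frac{7}{\left(t - 5\right)^{2} + 1}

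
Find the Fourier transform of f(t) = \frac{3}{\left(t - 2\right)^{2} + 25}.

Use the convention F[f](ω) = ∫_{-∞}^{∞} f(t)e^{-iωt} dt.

F(ω) = \frac{3 \pi e^{- 2 i \omega - 5 \left|{\omega}\right|}}{5}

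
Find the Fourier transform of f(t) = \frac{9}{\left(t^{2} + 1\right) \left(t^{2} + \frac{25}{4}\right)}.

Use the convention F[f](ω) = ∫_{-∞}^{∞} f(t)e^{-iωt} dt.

F(ω) = \frac{12 \pi e^{- \left|{\omega}\right|}}{7} - \frac{24 \pi e^{- \frac{5 \left|{\omega}\right|}{2}}}{35}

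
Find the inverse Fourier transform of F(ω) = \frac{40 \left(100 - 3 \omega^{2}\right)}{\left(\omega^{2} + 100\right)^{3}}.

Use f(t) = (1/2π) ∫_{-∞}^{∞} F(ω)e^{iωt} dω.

f(t) = t^{2} e^{- 10 \left|{t}\right|}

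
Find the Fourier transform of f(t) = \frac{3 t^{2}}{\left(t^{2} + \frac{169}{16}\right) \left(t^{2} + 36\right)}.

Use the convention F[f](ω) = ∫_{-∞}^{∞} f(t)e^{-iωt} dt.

F(ω) = \frac{288 \pi e^{- 6 \left|{\omega}\right|}}{407} - \frac{156 \pi e^{- \frac{13 \left|{\omega}\right|}{4}}}{407}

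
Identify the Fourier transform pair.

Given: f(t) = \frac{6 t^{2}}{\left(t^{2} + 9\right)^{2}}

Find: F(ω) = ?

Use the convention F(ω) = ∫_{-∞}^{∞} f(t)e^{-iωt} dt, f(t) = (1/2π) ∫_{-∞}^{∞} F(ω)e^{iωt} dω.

F(ω) = \pi \left(1 - 3 \left|{\omega}\right|\right) e^{- 3 \left|{\omega}\right|}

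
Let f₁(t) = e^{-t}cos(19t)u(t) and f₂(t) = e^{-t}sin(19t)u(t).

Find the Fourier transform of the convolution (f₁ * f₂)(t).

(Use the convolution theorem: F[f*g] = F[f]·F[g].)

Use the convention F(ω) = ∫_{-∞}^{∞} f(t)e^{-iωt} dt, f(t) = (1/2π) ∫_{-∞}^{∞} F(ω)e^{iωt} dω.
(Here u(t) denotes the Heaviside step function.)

F[f₁*f₂](ω) = \frac{19 \left(i \omega + 1\right)}{\left(\left(i \omega + 1\right)^{2} + 361\right)^{2}}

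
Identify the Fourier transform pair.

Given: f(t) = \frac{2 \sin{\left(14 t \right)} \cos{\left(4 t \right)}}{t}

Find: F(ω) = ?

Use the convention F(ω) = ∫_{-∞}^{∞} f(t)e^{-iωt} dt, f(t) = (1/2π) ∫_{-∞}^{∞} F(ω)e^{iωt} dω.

F(ω) = \begin{cases} 2 \pi & \text{for}\: \omega > -10 \wedge \omega < 10 \\\pi & \text{for}\: \omega > -18 \wedge \omega < 18 \\0 & \text{otherwise} \end{cases}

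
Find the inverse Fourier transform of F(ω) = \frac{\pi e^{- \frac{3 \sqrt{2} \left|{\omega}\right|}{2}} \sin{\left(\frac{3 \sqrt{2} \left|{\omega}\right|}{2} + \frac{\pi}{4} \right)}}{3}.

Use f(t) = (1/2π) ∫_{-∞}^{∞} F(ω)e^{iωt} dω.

f(t) = \frac{9}{t^{4} + 81}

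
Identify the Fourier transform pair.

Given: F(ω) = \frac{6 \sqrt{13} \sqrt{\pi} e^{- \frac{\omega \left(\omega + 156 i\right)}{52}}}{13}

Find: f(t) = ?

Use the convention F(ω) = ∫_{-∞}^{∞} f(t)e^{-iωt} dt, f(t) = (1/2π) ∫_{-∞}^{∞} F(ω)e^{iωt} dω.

f(t) = 6 e^{- 13 \left(t - 3\right)^{2}}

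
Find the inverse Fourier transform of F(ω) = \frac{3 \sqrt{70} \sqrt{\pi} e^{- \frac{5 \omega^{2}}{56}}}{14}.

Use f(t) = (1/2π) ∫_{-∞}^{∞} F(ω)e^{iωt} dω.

f(t) = 3 e^{- \frac{14 t^{2}}{5}}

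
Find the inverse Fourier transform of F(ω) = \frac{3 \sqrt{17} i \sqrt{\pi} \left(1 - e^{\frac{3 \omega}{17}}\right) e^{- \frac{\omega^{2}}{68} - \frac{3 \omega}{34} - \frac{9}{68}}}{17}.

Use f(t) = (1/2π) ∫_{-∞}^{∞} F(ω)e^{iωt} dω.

f(t) = 6 e^{- 17 t^{2}} \sin{\left(3 t \right)}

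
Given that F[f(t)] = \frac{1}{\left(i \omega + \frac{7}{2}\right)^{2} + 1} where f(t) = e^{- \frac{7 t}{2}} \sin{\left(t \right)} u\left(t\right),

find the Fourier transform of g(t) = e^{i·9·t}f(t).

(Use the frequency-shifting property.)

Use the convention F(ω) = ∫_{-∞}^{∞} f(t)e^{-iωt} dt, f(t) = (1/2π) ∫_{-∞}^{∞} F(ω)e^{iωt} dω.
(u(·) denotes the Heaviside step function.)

F[g](ω) = \frac{4}{\left(2 i \left(\omega - 9\right) + 7\right)^{2} + 4}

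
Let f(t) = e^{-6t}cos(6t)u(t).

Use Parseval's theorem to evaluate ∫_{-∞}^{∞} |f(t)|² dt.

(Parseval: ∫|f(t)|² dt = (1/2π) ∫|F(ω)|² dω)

∫|f(t)|² dt = \frac{1}{16}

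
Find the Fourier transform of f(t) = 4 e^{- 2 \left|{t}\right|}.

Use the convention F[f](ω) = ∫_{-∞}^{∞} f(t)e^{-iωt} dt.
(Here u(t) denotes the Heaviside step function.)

F(ω) = \frac{16}{\omega^{2} + 4}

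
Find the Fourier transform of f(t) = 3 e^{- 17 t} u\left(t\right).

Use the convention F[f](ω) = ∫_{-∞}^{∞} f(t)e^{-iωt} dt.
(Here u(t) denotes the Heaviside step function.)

F(ω) = \frac{3}{i \omega + 17}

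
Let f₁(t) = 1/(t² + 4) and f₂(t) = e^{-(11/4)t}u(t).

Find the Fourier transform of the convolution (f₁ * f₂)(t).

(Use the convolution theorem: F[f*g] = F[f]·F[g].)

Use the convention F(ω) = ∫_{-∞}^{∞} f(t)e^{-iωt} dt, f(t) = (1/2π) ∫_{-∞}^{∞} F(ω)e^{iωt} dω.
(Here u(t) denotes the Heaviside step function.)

F[f₁*f₂](ω) = \frac{2 \pi e^{- 2 \left|{\omega}\right|}}{4 i \omega + 11}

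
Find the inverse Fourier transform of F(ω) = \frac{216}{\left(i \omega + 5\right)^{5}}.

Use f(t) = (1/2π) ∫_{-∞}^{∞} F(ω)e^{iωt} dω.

f(t) = 9 t^{4} e^{- 5 t} u\left(t\right)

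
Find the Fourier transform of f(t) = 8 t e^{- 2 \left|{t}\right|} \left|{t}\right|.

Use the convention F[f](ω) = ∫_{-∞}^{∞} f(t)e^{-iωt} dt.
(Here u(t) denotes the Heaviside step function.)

F(ω) = \frac{32 i \omega \left(\omega^{2} - 12\right)}{\left(\omega^{2} + 4\right)^{3}}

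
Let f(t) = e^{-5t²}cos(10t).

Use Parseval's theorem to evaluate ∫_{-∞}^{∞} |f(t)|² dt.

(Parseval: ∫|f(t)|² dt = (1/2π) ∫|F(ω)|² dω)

∫|f(t)|² dt = \frac{\sqrt{10} \sqrt{\pi} \left(1 + e^{10}\right)}{20 e^{10}}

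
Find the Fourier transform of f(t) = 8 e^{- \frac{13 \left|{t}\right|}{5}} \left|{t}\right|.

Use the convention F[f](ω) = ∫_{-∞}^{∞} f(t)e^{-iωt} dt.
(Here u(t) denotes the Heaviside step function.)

F(ω) = \frac{400 \left(169 - 25 \omega^{2}\right)}{\left(25 \omega^{2} + 169\right)^{2}}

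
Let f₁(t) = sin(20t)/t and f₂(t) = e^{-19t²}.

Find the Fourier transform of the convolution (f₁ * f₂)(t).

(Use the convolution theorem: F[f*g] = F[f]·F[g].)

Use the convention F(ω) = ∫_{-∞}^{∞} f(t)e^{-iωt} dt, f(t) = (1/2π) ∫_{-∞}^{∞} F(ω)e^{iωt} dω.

F[f₁*f₂](ω) = \begin{cases} \frac{\sqrt{19} \pi^{\frac{3}{2}} e^{- \frac{\omega^{2}}{76}}}{19} & \text{for}\: \omega > -20 \wedge \omega < 20 \\0 & \text{otherwise} \end{cases}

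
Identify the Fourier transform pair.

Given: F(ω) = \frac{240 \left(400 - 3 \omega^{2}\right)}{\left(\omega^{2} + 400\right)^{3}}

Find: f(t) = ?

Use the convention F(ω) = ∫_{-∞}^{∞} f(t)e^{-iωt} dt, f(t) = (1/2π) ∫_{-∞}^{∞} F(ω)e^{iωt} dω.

f(t) = 3 t^{2} e^{- 20 \left|{t}\right|}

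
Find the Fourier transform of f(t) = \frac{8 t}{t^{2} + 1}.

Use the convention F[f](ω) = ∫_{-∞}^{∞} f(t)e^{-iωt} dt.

F(ω) = - 8 i \pi e^{- \left|{\omega}\right|} \operatorname{sign}{\left(\omega \right)}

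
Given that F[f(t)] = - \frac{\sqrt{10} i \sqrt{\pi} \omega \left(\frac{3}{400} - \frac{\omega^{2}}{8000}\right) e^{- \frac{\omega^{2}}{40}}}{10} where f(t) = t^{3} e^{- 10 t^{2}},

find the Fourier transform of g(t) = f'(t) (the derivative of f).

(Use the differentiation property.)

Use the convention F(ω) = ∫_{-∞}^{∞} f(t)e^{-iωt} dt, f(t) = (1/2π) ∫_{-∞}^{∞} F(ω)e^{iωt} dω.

F[g](ω) = \frac{\sqrt{10} \sqrt{\pi} \omega^{2} \left(60 - \omega^{2}\right) e^{- \frac{\omega^{2}}{40}}}{80000}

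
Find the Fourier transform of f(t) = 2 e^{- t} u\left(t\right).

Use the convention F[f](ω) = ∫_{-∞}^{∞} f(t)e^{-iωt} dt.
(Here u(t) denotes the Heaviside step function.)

F(ω) = \frac{2}{i \omega + 1}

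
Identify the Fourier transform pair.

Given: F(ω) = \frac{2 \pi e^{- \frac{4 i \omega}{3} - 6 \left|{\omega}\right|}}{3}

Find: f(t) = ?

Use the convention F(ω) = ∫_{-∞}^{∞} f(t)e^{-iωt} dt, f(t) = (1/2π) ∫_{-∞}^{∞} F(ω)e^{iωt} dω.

f(t) = \frac{4}{\left(t - \frac{4}{3}\right)^{2} + 36}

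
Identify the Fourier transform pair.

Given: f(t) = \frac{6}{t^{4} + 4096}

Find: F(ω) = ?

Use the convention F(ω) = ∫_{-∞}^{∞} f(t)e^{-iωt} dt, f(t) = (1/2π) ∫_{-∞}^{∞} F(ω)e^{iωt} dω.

F(ω) = \frac{3 \pi e^{- 4 \sqrt{2} \left|{\omega}\right|} \sin{\left(4 \sqrt{2} \left|{\omega}\right| + \frac{\pi}{4} \right)}}{256}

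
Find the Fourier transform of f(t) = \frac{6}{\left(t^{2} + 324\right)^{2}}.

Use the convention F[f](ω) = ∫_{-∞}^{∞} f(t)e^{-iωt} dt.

F(ω) = \frac{\pi \left(18 \left|{\omega}\right| + 1\right) e^{- 18 \left|{\omega}\right|}}{1944}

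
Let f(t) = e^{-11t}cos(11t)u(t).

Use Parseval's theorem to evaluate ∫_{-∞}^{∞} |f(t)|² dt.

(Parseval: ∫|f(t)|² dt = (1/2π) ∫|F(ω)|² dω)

∫|f(t)|² dt = \frac{3}{88}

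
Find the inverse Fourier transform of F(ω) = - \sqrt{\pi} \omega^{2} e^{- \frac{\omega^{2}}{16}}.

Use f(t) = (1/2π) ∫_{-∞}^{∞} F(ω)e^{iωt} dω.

f(t) = 8 \left(16 t^{2} - 2\right) e^{- 4 t^{2}}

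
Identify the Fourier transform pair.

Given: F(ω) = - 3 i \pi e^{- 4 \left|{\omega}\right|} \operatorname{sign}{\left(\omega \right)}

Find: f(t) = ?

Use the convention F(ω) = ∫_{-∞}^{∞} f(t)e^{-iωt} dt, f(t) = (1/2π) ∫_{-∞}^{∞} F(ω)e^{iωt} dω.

f(t) = \frac{3 t}{t^{2} + 16}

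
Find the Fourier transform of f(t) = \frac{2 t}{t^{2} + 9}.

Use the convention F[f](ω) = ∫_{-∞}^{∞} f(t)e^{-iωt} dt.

F(ω) = - 2 i \pi e^{- 3 \left|{\omega}\right|} \operatorname{sign}{\left(\omega \right)}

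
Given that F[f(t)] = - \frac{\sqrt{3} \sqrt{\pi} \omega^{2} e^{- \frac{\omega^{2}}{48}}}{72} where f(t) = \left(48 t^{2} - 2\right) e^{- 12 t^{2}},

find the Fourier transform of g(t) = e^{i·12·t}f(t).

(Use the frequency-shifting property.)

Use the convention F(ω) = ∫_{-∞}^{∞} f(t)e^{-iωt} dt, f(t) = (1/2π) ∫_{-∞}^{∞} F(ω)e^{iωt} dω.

F[g](ω) = - \frac{\sqrt{3} \sqrt{\pi} \left(\omega - 12\right)^{2} e^{- \frac{\left(\omega - 12\right)^{2}}{48}}}{72}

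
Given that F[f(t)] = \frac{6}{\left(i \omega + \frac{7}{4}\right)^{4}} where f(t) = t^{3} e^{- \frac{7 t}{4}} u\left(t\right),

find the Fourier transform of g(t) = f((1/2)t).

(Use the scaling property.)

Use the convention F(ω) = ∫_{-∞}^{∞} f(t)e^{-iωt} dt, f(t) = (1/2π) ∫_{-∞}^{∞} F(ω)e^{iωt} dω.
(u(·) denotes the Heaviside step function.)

F[g](ω) = \frac{3072}{\left(8 i \omega + 7\right)^{4}}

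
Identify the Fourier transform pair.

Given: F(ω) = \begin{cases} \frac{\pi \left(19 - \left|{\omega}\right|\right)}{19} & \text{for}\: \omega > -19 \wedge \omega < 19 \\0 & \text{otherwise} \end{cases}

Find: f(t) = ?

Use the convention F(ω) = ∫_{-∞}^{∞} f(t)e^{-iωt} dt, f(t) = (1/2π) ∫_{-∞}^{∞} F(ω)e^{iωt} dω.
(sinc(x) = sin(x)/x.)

f(t) = \frac{19 \operatorname{sinc}^{2}{\left(\frac{19 t}{2} \right)}}{2}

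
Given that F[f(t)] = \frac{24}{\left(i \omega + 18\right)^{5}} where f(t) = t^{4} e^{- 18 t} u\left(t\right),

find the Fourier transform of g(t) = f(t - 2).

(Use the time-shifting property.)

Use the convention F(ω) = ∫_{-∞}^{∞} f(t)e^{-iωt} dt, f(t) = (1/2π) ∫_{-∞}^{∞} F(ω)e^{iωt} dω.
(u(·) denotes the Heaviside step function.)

F[g](ω) = \frac{24 e^{- 2 i \omega}}{\left(i \omega + 18\right)^{5}}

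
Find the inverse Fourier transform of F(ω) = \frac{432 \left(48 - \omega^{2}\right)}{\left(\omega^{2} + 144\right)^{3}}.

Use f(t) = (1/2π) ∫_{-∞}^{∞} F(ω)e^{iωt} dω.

f(t) = 3 t^{2} e^{- 12 \left|{t}\right|}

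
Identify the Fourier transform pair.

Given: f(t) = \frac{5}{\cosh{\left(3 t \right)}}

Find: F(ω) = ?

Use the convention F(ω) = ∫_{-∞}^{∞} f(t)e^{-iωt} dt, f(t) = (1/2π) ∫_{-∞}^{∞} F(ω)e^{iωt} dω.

F(ω) = \frac{5 \pi}{3 \cosh{\left(\frac{\pi \omega}{6} \right)}}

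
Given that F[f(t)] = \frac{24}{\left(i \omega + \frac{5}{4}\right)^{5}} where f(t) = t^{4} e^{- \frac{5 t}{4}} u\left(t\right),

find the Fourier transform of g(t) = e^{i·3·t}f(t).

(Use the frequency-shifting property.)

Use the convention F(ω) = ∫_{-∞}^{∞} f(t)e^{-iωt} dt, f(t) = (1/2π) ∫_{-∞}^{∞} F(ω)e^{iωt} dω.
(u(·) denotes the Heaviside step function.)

F[g](ω) = \frac{24576}{\left(4 i \left(\omega - 3\right) + 5\right)^{5}}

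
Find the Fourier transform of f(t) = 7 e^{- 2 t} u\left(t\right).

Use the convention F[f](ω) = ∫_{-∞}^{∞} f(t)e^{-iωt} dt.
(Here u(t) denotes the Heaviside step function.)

F(ω) = \frac{7}{i \omega + 2}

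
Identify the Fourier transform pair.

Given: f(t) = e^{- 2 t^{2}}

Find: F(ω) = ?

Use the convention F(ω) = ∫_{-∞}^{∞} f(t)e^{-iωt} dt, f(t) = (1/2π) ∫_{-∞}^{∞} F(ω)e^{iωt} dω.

F(ω) = \frac{\sqrt{2} \sqrt{\pi} e^{- \frac{\omega^{2}}{8}}}{2}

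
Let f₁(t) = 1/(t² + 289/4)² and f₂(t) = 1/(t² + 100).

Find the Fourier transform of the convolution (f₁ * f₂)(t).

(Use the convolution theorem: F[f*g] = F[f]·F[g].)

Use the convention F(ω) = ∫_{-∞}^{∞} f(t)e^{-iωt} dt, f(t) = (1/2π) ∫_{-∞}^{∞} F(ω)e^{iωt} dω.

F[f₁*f₂](ω) = \frac{\pi^{2} \left(17 \left|{\omega}\right| + 2\right) e^{- \frac{37 \left|{\omega}\right|}{2}}}{24565}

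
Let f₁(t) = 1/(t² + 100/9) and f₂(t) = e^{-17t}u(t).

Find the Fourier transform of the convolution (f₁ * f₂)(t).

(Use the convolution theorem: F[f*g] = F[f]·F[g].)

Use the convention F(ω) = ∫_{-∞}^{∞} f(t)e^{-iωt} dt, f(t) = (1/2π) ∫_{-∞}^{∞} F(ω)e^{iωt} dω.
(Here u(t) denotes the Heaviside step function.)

F[f₁*f₂](ω) = \frac{3 \pi e^{- \frac{10 \left|{\omega}\right|}{3}}}{10 \left(i \omega + 17\right)}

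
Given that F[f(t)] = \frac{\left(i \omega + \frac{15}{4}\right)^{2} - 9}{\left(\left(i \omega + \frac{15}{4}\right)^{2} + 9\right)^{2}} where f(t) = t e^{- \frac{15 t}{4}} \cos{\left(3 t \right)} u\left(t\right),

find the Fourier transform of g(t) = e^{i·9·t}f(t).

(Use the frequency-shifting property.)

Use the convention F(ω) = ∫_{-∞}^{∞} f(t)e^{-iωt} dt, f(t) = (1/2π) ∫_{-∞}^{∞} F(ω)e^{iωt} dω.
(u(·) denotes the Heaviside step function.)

F[g](ω) = \frac{16 \left(\left(4 i \left(\omega - 9\right) + 15\right)^{2} - 144\right)}{\left(\left(4 i \left(\omega - 9\right) + 15\right)^{2} + 144\right)^{2}}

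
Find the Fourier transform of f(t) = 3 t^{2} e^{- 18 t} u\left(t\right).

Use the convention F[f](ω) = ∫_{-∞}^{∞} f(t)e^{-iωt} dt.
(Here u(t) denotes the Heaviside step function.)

F(ω) = \frac{6}{\left(i \omega + 18\right)^{3}}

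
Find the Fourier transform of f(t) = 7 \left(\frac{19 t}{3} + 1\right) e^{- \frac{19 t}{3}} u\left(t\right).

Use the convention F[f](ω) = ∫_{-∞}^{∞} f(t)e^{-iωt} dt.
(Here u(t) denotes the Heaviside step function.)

F(ω) = \frac{21 \left(- 3 i \omega - 38\right)}{9 \omega^{2} - 114 i \omega - 361}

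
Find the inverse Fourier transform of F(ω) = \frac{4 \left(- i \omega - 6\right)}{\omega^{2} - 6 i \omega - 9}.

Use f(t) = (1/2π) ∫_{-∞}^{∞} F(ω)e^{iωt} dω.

f(t) = 4 \left(3 t + 1\right) e^{- 3 t} u\left(t\right)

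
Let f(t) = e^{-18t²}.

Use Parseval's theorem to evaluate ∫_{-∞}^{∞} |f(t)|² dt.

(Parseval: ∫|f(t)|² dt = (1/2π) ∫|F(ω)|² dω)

∫|f(t)|² dt = \frac{\sqrt{\pi}}{6}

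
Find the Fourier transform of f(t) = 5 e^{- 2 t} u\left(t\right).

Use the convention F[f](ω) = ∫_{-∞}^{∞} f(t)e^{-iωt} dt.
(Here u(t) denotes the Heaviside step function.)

F(ω) = \frac{5}{i \omega + 2}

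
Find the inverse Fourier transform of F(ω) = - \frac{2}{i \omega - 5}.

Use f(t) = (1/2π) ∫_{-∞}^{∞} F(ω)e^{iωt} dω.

f(t) = 2 e^{5 t} u\left(- t\right)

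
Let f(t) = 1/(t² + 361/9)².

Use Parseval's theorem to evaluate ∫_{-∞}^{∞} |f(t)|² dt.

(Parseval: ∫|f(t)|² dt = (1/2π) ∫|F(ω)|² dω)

∫|f(t)|² dt = \frac{10935 \pi}{14301947824}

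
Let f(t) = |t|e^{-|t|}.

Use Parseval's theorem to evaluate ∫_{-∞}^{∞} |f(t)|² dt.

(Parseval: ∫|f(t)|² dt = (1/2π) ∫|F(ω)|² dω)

∫|f(t)|² dt = \frac{1}{2}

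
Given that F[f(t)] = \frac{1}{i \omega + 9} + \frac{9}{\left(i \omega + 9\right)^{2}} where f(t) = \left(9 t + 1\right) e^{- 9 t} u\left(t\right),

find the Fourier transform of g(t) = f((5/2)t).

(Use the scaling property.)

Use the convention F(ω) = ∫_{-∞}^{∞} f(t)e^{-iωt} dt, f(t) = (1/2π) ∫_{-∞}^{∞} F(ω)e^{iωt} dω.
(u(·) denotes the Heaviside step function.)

F[g](ω) = \frac{4 \left(- i \omega - 45\right)}{4 \omega^{2} - 180 i \omega - 2025}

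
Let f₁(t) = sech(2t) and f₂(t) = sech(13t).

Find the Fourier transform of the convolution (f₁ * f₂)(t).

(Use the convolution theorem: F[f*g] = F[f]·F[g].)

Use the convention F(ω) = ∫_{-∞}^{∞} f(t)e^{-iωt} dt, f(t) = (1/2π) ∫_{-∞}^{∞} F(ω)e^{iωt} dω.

F[f₁*f₂](ω) = \frac{\pi^{2}}{26 \cosh{\left(\frac{\pi \omega}{26} \right)} \cosh{\left(\frac{\pi \omega}{4} \right)}}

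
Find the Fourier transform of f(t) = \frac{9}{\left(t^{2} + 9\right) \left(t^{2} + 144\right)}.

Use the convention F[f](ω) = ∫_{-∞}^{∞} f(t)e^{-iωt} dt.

F(ω) = \frac{\pi \left(4 e^{9 \left|{\omega}\right|} - 1\right) e^{- 12 \left|{\omega}\right|}}{180}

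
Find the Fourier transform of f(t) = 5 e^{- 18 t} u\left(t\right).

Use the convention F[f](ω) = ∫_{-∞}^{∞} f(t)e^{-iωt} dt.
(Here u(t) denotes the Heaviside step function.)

F(ω) = \frac{5}{i \omega + 18}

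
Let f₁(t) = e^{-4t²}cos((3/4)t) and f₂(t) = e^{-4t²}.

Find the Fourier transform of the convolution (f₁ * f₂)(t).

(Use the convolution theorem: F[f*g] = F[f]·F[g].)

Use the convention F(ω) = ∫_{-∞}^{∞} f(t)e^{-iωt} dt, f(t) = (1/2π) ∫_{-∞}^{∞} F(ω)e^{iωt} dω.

F[f₁*f₂](ω) = \frac{\pi \left(e^{\frac{3 \omega}{16}} + 1\right) e^{- \frac{\omega^{2}}{8} - \frac{3 \omega}{32} - \frac{9}{256}}}{8}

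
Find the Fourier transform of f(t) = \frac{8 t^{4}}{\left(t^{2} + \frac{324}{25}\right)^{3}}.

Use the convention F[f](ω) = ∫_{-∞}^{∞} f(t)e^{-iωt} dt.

F(ω) = \frac{\pi \left(108 \omega^{2} - 150 \left|{\omega}\right| + 25\right) e^{- \frac{18 \left|{\omega}\right|}{5}}}{30}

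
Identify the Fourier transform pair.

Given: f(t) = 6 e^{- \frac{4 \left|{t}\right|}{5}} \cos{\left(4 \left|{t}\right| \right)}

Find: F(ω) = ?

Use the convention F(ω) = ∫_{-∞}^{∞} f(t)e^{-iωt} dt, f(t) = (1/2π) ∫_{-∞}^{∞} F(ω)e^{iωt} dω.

F(ω) = \frac{240 \left(25 \omega^{2} + 416\right)}{625 \omega^{4} - 19200 \omega^{2} + 173056}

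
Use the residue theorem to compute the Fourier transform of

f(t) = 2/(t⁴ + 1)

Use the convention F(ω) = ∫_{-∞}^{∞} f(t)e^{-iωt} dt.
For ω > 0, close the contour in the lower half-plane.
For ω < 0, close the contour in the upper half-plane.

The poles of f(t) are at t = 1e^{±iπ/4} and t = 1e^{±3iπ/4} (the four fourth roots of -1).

Let g(z) = f(z)e^{-iωz}; for large |z| the factor e^{-iωz} decays in the lower half-plane when ω > 0 and in the upper half-plane when ω < 0.

Case ω > 0 (lower half-plane, clockwise contour ⇒ F(ω) = -2πi·ΣRes):
  Res_{z = - \frac{\sqrt{2}}{2} - \frac{\sqrt{2} i}{2}} g(z) = \frac{\sqrt{2} i \left(1 - i\right) e^{\frac{\sqrt{2} \omega \left(-1 + i\right)}{2}}}{4}
  Res_{z = \frac{\sqrt{2}}{2} - \frac{\sqrt{2} i}{2}} g(z) = \frac{\sqrt{2} i \left(1 + i\right) e^{- \frac{\sqrt{2} \omega \left(1 + i\right)}{2}}}{4}
  F(ω) = -2πi·ΣRes = \frac{\sqrt{2} \pi \left(1 - i\right) \left(e^{\sqrt{2} i \omega} + i\right) e^{- \frac{\sqrt{2} \omega \left(1 + i\right)}{2}}}{2} = 2 \pi e^{- \frac{\sqrt{2} \omega}{2}} \sin{\left(\frac{\sqrt{2} \omega}{2} + \frac{\pi}{4} \right)}

Case ω < 0 (upper half-plane, counterclockwise contour ⇒ F(ω) = +2πi·ΣRes):
  Res_{z = \frac{\sqrt{2}}{2} + \frac{\sqrt{2} i}{2}} g(z) = \frac{\sqrt{2} i \left(-1 + i\right) e^{\frac{\sqrt{2} \omega \left(1 - i\right)}{2}}}{4}
  Res_{z = - \frac{\sqrt{2}}{2} + \frac{\sqrt{2} i}{2}} g(z) = \frac{\sqrt{2} \left(1 - i\right) e^{\frac{\sqrt{2} \omega \left(1 + i\right)}{2}}}{4}
  F(ω) = 2πi·ΣRes = - \frac{\sqrt{2} i \pi \left(i \left(1 - i\right) e^{\frac{\sqrt{2} \omega \left(1 - i\right)}{2}} - \left(1 - i\right) e^{\frac{\sqrt{2} \omega \left(1 + i\right)}{2}}\right)}{2} = 2 \pi e^{\frac{\sqrt{2} \omega}{2}} \cos{\left(\frac{\sqrt{2} \omega}{2} + \frac{\pi}{4} \right)}

Both cases combine into a single formula in |ω|:

F(ω) = 2 \pi e^{- \frac{\sqrt{2} \left|{\omega}\right|}{2}} \sin{\left(\frac{\sqrt{2} \left|{\omega}\right|}{2} + \frac{\pi}{4} \right)}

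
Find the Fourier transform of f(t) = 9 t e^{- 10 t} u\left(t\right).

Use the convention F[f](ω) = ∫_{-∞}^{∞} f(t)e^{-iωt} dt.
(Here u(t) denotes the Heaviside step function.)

F(ω) = \frac{9}{\left(i \omega + 10\right)^{2}}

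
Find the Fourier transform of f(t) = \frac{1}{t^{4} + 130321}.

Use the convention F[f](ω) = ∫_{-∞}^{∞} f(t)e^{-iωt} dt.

F(ω) = \frac{\pi e^{- \frac{19 \sqrt{2} \left|{\omega}\right|}{2}} \sin{\left(\frac{19 \sqrt{2} \left|{\omega}\right|}{2} + \frac{\pi}{4} \right)}}{6859}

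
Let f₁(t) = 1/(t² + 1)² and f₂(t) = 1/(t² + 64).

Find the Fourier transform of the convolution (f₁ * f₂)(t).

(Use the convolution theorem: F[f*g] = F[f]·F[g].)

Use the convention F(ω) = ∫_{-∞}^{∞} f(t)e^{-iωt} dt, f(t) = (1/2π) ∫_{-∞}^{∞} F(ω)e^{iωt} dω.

F[f₁*f₂](ω) = \frac{\pi^{2} \left(\left|{\omega}\right| + 1\right) e^{- 9 \left|{\omega}\right|}}{16}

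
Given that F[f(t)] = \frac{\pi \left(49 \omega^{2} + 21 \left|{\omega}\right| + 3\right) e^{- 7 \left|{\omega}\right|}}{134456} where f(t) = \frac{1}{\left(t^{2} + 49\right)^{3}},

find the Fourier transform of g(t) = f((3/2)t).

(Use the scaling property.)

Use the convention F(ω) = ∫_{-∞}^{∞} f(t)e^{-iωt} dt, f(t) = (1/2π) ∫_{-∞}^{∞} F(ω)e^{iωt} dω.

F[g](ω) = \frac{\pi \left(196 \omega^{2} + 126 \left|{\omega}\right| + 27\right) e^{- \frac{14 \left|{\omega}\right|}{3}}}{1815156}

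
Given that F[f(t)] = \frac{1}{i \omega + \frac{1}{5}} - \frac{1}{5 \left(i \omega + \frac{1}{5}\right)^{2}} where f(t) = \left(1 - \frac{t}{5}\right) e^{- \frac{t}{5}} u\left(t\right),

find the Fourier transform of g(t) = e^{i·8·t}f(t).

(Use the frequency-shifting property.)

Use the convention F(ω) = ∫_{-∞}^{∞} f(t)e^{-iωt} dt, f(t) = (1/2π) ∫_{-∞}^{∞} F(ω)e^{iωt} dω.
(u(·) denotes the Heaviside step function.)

F[g](ω) = \frac{25 i \left(8 - \omega\right)}{25 \omega^{2} - 10 \omega \left(40 + i\right) + 1599 + 80 i}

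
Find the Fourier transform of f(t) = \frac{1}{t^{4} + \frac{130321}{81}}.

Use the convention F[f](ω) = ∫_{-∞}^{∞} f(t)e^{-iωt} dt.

F(ω) = \frac{27 \pi e^{- \frac{19 \sqrt{2} \left|{\omega}\right|}{6}} \sin{\left(\frac{19 \sqrt{2} \left|{\omega}\right|}{6} + \frac{\pi}{4} \right)}}{6859}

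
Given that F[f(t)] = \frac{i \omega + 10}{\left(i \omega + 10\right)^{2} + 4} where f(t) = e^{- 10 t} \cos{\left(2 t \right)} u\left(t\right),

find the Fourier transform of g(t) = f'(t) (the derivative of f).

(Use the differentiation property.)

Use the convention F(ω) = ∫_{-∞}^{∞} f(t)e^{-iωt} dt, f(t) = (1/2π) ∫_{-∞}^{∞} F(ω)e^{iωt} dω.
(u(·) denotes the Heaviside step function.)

F[g](ω) = \frac{i \omega \left(i \omega + 10\right)}{\left(i \omega + 10\right)^{2} + 4}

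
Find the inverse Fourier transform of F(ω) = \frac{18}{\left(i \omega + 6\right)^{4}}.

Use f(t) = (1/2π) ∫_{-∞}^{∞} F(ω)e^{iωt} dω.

f(t) = 3 t^{3} e^{- 6 t} u\left(t\right)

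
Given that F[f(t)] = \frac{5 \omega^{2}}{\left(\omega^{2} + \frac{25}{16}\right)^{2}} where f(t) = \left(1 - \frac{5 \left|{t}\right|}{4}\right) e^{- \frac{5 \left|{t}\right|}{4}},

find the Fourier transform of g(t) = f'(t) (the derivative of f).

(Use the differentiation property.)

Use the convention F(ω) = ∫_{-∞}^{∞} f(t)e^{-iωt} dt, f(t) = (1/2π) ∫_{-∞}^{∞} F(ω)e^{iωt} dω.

F[g](ω) = \frac{1280 i \omega^{3}}{\left(16 \omega^{2} + 25\right)^{2}}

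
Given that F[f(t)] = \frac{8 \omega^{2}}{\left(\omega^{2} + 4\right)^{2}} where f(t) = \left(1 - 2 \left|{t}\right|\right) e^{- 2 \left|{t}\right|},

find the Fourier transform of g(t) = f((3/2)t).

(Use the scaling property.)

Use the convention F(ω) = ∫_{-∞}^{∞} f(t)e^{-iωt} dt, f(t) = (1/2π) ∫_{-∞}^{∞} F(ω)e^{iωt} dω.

F[g](ω) = \frac{12 \omega^{2}}{\left(\omega^{2} + 9\right)^{2}}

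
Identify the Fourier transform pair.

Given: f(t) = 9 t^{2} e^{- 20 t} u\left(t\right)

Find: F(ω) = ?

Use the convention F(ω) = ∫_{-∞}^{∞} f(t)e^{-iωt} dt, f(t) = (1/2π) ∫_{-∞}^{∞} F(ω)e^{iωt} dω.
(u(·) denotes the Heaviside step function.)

F(ω) = \frac{18}{\left(i \omega + 20\right)^{3}}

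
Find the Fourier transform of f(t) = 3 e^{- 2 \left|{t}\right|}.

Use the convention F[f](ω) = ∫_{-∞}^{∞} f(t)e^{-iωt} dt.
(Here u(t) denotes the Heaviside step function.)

F(ω) = \frac{12}{\omega^{2} + 4}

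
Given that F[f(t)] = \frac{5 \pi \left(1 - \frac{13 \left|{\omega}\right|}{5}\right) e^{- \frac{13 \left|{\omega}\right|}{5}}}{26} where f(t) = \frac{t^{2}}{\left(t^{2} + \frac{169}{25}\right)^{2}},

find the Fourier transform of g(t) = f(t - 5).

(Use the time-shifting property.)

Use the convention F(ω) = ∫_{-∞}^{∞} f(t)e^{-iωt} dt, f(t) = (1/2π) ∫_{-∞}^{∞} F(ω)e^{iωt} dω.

F[g](ω) = \frac{\pi \left(5 - 13 \left|{\omega}\right|\right) e^{- 5 i \omega - \frac{13 \left|{\omega}\right|}{5}}}{26}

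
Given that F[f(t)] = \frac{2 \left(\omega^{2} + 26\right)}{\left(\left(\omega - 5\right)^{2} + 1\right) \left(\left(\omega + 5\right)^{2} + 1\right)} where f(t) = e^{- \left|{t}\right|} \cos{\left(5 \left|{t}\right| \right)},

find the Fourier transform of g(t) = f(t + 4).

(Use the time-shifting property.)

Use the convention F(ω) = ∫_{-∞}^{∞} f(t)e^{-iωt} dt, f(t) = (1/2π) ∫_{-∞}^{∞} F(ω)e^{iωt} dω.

F[g](ω) = \frac{2 \left(\omega^{2} + 26\right) e^{4 i \omega}}{\omega^{4} - 48 \omega^{2} + 676}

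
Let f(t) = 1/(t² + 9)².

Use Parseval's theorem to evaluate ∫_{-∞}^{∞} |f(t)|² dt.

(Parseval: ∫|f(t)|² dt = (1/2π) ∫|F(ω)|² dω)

∫|f(t)|² dt = \frac{5 \pi}{34992}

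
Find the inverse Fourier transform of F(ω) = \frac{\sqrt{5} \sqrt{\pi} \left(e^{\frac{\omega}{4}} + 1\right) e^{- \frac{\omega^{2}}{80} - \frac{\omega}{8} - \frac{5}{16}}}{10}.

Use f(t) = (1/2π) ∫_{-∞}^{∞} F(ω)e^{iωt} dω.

f(t) = 2 e^{- 20 t^{2}} \cos{\left(5 t \right)}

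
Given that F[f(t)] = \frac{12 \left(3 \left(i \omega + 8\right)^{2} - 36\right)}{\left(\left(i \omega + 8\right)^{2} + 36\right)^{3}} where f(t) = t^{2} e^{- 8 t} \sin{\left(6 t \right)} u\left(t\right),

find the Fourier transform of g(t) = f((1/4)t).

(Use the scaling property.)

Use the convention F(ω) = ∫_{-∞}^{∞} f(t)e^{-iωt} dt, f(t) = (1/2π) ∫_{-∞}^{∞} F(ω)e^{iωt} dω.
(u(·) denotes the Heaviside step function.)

F[g](ω) = \frac{9 \left(4 \left(i \omega + 2\right)^{2} - 3\right)}{\left(4 \left(i \omega + 2\right)^{2} + 9\right)^{3}}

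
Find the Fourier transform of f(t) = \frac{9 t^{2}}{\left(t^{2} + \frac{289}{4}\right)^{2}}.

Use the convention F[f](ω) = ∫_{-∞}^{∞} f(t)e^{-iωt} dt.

F(ω) = \frac{9 \pi \left(2 - 17 \left|{\omega}\right|\right) e^{- \frac{17 \left|{\omega}\right|}{2}}}{34}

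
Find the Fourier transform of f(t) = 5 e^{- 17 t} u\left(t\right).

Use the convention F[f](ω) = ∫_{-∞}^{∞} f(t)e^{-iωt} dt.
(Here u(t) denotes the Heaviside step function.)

F(ω) = \frac{5}{i \omega + 17}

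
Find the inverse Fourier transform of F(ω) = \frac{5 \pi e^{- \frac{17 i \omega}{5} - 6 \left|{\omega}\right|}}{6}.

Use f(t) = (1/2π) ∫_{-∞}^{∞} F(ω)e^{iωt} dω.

f(t) = \frac{5}{\left(t - \frac{17}{5}\right)^{2} + 36}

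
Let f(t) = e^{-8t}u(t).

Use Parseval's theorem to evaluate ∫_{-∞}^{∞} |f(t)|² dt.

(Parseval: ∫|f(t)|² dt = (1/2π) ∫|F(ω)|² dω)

∫|f(t)|² dt = \frac{1}{16}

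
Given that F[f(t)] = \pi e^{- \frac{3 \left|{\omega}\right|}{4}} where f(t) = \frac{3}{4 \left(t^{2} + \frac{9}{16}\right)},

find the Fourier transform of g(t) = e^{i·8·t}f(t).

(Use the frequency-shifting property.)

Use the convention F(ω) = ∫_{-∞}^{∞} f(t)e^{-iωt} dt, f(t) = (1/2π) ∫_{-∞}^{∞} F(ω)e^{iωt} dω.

F[g](ω) = \pi e^{- \frac{3 \left|{\omega - 8}\right|}{4}}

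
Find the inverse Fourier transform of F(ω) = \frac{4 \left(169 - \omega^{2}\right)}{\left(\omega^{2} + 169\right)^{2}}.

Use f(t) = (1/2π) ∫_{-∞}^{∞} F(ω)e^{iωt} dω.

f(t) = 2 e^{- 13 \left|{t}\right|} \left|{t}\right|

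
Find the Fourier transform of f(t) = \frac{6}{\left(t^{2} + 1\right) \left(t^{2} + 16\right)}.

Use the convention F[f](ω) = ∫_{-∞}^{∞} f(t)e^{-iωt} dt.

F(ω) = \frac{\pi \left(4 e^{3 \left|{\omega}\right|} - 1\right) e^{- 4 \left|{\omega}\right|}}{10}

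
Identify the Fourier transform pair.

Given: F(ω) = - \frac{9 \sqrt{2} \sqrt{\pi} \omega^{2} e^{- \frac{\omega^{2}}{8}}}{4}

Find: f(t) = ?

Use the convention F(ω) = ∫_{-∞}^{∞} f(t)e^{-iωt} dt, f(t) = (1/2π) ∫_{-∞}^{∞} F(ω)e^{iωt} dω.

f(t) = 9 \left(8 t^{2} - 2\right) e^{- 2 t^{2}}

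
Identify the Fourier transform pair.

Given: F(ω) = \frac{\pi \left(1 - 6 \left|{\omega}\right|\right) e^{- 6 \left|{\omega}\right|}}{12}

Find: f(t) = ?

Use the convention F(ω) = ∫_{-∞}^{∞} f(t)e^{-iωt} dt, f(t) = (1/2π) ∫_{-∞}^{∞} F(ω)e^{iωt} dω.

f(t) = \frac{t^{2}}{\left(t^{2} + 36\right)^{2}}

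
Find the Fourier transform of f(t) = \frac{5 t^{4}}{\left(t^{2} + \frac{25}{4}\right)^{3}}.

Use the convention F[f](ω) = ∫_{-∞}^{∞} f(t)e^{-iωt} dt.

F(ω) = \frac{\pi \left(25 \omega^{2} - 50 \left|{\omega}\right| + 12\right) e^{- \frac{5 \left|{\omega}\right|}{2}}}{16}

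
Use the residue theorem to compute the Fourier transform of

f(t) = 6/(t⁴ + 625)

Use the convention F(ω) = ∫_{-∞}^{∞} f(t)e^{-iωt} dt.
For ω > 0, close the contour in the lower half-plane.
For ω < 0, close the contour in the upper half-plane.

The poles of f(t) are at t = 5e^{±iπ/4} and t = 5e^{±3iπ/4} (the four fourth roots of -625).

Let g(z) = f(z)e^{-iωz}; for large |z| the factor e^{-iωz} decays in the lower half-plane when ω > 0 and in the upper half-plane when ω < 0.

Case ω > 0 (lower half-plane, clockwise contour ⇒ F(ω) = -2πi·ΣRes):
  Res_{z = - \frac{5 \sqrt{2}}{2} - \frac{5 \sqrt{2} i}{2}} g(z) = \frac{3 \sqrt{2} i \left(1 - i\right) e^{\frac{5 \sqrt{2} \omega \left(-1 + i\right)}{2}}}{500}
  Res_{z = \frac{5 \sqrt{2}}{2} - \frac{5 \sqrt{2} i}{2}} g(z) = \frac{3 \sqrt{2} i \left(1 + i\right) e^{- \frac{5 \sqrt{2} \omega \left(1 + i\right)}{2}}}{500}
  F(ω) = -2πi·ΣRes = \frac{3 \sqrt{2} \pi \left(1 - i\right) \left(e^{5 \sqrt{2} i \omega} + i\right) e^{- \frac{5 \sqrt{2} \omega \left(1 + i\right)}{2}}}{250} = \frac{6 \pi e^{- \frac{5 \sqrt{2} \omega}{2}} \sin{\left(\frac{5 \sqrt{2} \omega}{2} + \frac{\pi}{4} \right)}}{125}

Case ω < 0 (upper half-plane, counterclockwise contour ⇒ F(ω) = +2πi·ΣRes):
  Res_{z = \frac{5 \sqrt{2}}{2} + \frac{5 \sqrt{2} i}{2}} g(z) = \frac{3 \sqrt{2} i \left(-1 + i\right) e^{\frac{5 \sqrt{2} \omega \left(1 - i\right)}{2}}}{500}
  Res_{z = - \frac{5 \sqrt{2}}{2} + \frac{5 \sqrt{2} i}{2}} g(z) = \frac{3 \sqrt{2} \left(1 - i\right) e^{\frac{5 \sqrt{2} \omega \left(1 + i\right)}{2}}}{500}
  F(ω) = 2πi·ΣRes = - \frac{3 \sqrt{2} i \pi \left(i \left(1 - i\right) e^{\frac{5 \sqrt{2} \omega \left(1 - i\right)}{2}} - \left(1 - i\right) e^{\frac{5 \sqrt{2} \omega \left(1 + i\right)}{2}}\right)}{250} = \frac{6 \pi e^{\frac{5 \sqrt{2} \omega}{2}} \cos{\left(\frac{5 \sqrt{2} \omega}{2} + \frac{\pi}{4} \right)}}{125}

Both cases combine into a single formula in |ω|:

F(ω) = \frac{6 \pi e^{- \frac{5 \sqrt{2} \left|{\omega}\right|}{2}} \sin{\left(\frac{5 \sqrt{2} \left|{\omega}\right|}{2} + \frac{\pi}{4} \right)}}{125}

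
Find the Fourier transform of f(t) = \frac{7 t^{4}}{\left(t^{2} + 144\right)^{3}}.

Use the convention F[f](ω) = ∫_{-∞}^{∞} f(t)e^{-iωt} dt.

F(ω) = \frac{7 \pi \left(48 \omega^{2} - 20 \left|{\omega}\right| + 1\right) e^{- 12 \left|{\omega}\right|}}{32}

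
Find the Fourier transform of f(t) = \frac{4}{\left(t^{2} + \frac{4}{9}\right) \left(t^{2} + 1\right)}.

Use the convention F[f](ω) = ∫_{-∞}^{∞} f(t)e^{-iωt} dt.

F(ω) = - \frac{36 \pi e^{- \left|{\omega}\right|}}{5} + \frac{54 \pi e^{- \frac{2 \left|{\omega}\right|}{3}}}{5}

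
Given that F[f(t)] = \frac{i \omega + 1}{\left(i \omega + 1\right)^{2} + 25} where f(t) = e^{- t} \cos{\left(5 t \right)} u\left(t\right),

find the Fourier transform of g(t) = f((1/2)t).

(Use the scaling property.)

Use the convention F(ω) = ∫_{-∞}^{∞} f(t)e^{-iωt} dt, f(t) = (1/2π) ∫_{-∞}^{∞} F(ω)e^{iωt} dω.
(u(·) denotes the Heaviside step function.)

F[g](ω) = \frac{2 \left(2 i \omega + 1\right)}{\left(2 i \omega + 1\right)^{2} + 25}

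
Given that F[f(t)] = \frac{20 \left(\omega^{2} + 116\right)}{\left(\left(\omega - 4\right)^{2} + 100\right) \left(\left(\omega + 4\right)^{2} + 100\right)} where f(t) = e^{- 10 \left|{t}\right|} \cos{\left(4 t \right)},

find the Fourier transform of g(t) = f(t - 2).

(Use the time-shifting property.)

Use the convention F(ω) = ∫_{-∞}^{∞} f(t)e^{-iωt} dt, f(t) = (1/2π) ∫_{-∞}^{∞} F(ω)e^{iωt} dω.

F[g](ω) = \frac{20 \left(\omega^{2} + 116\right) e^{- 2 i \omega}}{\omega^{4} + 168 \omega^{2} + 13456}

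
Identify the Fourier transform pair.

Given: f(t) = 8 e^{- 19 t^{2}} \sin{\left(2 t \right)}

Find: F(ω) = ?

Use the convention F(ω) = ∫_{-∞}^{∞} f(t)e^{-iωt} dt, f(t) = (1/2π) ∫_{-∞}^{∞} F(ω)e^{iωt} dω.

F(ω) = \frac{4 \sqrt{19} i \sqrt{\pi} \left(1 - e^{\frac{2 \omega}{19}}\right) e^{- \frac{\omega^{2}}{76} - \frac{\omega}{19} - \frac{1}{19}}}{19}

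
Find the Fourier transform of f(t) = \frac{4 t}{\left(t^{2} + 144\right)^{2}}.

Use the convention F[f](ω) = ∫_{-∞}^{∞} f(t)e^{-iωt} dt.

F(ω) = - \frac{i \pi \omega e^{- 12 \left|{\omega}\right|}}{6}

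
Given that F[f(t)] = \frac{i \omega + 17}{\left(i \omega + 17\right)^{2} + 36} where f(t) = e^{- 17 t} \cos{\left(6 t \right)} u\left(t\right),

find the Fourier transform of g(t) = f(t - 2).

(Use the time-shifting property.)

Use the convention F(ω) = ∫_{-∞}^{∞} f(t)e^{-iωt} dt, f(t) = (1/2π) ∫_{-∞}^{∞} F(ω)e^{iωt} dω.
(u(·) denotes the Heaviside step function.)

F[g](ω) = \frac{\left(i \omega + 17\right) e^{- 2 i \omega}}{\left(i \omega + 17\right)^{2} + 36}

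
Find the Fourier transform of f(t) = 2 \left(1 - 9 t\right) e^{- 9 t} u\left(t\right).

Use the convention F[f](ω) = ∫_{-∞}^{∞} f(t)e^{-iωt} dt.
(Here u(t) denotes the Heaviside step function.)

F(ω) = \frac{2 i \omega}{- \omega^{2} + 18 i \omega + 81}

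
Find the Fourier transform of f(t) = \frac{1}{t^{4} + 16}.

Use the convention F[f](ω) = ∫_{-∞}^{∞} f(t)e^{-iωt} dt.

F(ω) = \frac{\pi e^{- \sqrt{2} \left|{\omega}\right|} \sin{\left(\sqrt{2} \left|{\omega}\right| + \frac{\pi}{4} \right)}}{8}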